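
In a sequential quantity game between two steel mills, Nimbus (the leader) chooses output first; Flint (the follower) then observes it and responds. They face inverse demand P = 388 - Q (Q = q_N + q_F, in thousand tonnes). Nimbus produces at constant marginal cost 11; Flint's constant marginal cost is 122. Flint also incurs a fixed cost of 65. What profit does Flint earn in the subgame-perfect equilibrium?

56

The follower Flint best-responds to any q_N: π_F = (388 - Q)q_F - 122q_F.
Setting the follower's marginal profit to zero, 266 - q_N - 2q_F = 0, i.e. q_F = (266 - q_N)/2.
Nimbus substitutes q_F(q_N) into its own profit: π_N = q_N(388 - q_N - (266 - q_N)/2) - 11q_N = (255 - (1/2)q_N)q_N - 11q_N.
Leader FOC: 244 - q_N = 0, so q_N = 244.
Then q_F = (266 - 244)/2 = 11.
Price P = 388 - 255 = 133.
Flint's profit: (133 - 122)·11 - 65 = 56.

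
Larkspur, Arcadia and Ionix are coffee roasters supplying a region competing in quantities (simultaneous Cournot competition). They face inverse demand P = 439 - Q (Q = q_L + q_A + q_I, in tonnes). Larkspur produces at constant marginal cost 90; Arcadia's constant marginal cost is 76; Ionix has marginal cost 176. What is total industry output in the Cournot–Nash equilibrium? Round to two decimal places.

Larkspur's profit: π_L = (439 - Q)q_L - (90q_L). Setting ∂π_L/∂q_L = 0: 349 - 2q_L - (q_A + q_I) = 0.
Arcadia's first-order condition: 363 - 2q_A - (q_L + q_I) = 0.
Ionix's profit: π_I = (439 - Q)q_I - (176q_I). Setting ∂π_I/∂q_I = 0: 263 - 2q_I - (q_L + q_A) = 0.
Adding the 3 conditions: 975 − 2Q − 2Q = 0, i.e. Q = 975/4.
Back-substituting: q_L = (349 − 975/4) = 421/4, q_A = (363 − 975/4) = 477/4, q_I = (263 − 975/4) = 77/4.
Total output Q = 421/4 + 477/4 + 77/4 = 975/4.

243.75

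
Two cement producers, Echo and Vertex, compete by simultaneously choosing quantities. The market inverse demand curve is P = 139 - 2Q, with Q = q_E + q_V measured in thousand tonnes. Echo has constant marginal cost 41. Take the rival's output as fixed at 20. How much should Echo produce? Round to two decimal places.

With the rival's output fixed at 20, Echo's profit is π_E = (139 - 2·20 - 2q_E)q_E - (41q_E) = (99 - 2q_E)q_E - (41q_E).
∂π_E/∂q_E = 58 - 4q_E = 0, so q_E = 29/2.

14.50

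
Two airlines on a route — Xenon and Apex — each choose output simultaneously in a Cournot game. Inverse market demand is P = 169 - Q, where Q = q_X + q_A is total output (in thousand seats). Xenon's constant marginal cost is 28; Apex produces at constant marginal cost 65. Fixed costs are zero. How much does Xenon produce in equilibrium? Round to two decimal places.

Xenon's profit: π_X = (169 - Q)q_X - (28q_X). Setting ∂π_X/∂q_X = 0: 141 - 2q_X - (q_A) = 0.
Apex's profit: π_A = (169 - Q)q_A - (65q_A). Setting ∂π_A/∂q_A = 0: 104 - 2q_A - (q_X) = 0.
Best responses: q_X = (141 - q_A)/2, q_A = (104 - q_X)/2.
Solving the pair: q_X = 178/3, q_A = 67/3.

59.33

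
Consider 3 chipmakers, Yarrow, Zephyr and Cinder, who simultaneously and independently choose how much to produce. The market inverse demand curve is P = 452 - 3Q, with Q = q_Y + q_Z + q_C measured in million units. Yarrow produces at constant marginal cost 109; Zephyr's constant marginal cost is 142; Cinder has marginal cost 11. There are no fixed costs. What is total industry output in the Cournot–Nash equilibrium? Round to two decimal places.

Yarrow's profit: π_Y = (452 - 3Q)q_Y - (109q_Y). Setting ∂π_Y/∂q_Y = 0: 343 - 6q_Y - 3(q_Z + q_C) = 0.
Zephyr's profit: π_Z = (452 - 3Q)q_Z - (142q_Z). Setting ∂π_Z/∂q_Z = 0: 310 - 6q_Z - 3(q_Y + q_C) = 0.
Cinder's profit: π_C = (452 - 3Q)q_C - (11q_C). Setting ∂π_C/∂q_C = 0: 441 - 6q_C - 3(q_Y + q_Z) = 0.
Adding the 3 conditions: 1094 − 6Q − 6Q = 0, i.e. Q = 547/6.
Back-substituting: q_Y = (343 − 547/2)/3 = 139/6, q_Z = (310 − 547/2)/3 = 73/6, q_C = (441 − 547/2)/3 = 335/6.
Total output Q = 139/6 + 73/6 + 335/6 = 547/6.

91.17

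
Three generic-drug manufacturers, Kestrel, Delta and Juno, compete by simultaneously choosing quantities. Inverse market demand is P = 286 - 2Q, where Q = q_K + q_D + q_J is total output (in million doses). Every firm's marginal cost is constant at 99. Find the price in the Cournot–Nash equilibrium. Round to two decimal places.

Each firm earns π_i = (286 - 2Q)q_i - 99q_i.
First-order condition (treating rivals' output as given): 187 - 4q_i - 2·Σ_{j≠i} q_j = 0.
With identical firms every q_j equals q_i, so Σ_{j≠i} q_j = 2q_i and 187 = 8q_i, giving q_i = 187/8.
Total output Q = 561/8, so price P = 286 - 2·(561/8) = 583/4.

145.75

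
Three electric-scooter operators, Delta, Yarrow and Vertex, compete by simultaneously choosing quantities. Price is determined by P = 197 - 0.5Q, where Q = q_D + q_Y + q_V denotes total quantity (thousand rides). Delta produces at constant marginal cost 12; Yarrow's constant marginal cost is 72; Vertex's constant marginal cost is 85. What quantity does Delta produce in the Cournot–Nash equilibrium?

Delta's profit: π_D = (197 - 0.5Q)q_D - (12q_D). Setting ∂π_D/∂q_D = 0: 185 - q_D - (1/2)(q_Y + q_V) = 0.
Yarrow's profit: π_Y = (197 - 0.5Q)q_Y - (72q_Y). Setting ∂π_Y/∂q_Y = 0: 125 - q_Y - (1/2)(q_D + q_V) = 0.
Vertex's first-order condition: 112 - q_V - (1/2)(q_D + q_Y) = 0.
Adding the 3 first-order conditions: 422 − 2Q = 0, so Q = 211.
Back-substituting: q_D = (185 − 211/2)/(1/2) = 159, q_Y = (125 − 211/2)/(1/2) = 39, q_V = (112 − 211/2)/(1/2) = 13.

159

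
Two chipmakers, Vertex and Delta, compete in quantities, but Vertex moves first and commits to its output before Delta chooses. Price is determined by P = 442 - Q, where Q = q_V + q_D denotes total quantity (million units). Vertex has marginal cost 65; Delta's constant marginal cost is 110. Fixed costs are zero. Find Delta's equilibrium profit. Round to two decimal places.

3660.25

Solve by backward induction. Given q_V, the follower Delta maximises π_D = (442 - q_V - q_D)q_D - 110q_D.
Setting the follower's marginal profit to zero, 332 - q_V - 2q_D = 0, i.e. q_D = (332 - q_V)/2.
The leader anticipates this reaction. Substituting into P = 442 - Q gives P = 276 - (1/2)q_V, so π_V = (276 - (1/2)q_V)q_V - 65q_V.
Leader FOC: 211 - q_V = 0, so q_V = 211.
Then q_D = (332 - 211)/2 = 121/2.
Price P = 442 - 543/2 = 341/2.
Delta's profit: (341/2 - 110)·(121/2) = 3660.2500.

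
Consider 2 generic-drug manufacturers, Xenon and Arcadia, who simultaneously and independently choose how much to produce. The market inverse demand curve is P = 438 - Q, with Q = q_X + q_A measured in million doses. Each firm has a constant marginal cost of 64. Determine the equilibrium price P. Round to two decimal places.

A representative firm's profit is π_i = q_i(438 - Q) - 64q_i.
First-order condition (treating rivals' output as given): 374 - 2q_i - q_j = 0.
By symmetry each firm produces the same amount; substituting q_j = q_i yields q_i = 374/3.
Total output Q = 748/3, so price P = 438 - 748/3 = 566/3.

188.67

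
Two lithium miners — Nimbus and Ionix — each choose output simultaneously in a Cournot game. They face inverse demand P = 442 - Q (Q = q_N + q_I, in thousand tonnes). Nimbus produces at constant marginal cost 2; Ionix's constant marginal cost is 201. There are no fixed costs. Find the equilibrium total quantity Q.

Nimbus's profit: π_N = (442 - Q)q_N - (2q_N). Setting ∂π_N/∂q_N = 0: 440 - 2q_N - (q_I) = 0.
Ionix's profit: π_I = (442 - Q)q_I - (201q_I). Setting ∂π_I/∂q_I = 0: 241 - 2q_I - (q_N) = 0.
So q_N = (440 - q_I)/2 and q_I = (241 - q_N)/2.
Solving the pair: q_N = 213, q_I = 14.
Total output Q = 213 + 14 = 227.

227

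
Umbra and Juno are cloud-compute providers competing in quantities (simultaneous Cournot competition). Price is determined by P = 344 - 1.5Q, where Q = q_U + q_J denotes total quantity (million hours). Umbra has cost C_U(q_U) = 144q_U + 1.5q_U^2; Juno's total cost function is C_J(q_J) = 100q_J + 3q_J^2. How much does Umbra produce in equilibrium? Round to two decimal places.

27.71

Umbra's profit: π_U = (344 - 1.5Q)q_U - (144q_U + (3/2)q_U²). Setting ∂π_U/∂q_U = 0: 200 - 6q_U - (3/2)(q_J) = 0.
Juno's profit: π_J = (344 - 1.5Q)q_J - (100q_J + 3q_J²). Setting ∂π_J/∂q_J = 0: 244 - 9q_J - (3/2)(q_U) = 0.
So q_U = (200 - (3/2)q_J)/6 and q_J = (244 - (3/2)q_U)/9.
Substituting one into the other gives q_U = 1912/69 and q_J = 1552/69.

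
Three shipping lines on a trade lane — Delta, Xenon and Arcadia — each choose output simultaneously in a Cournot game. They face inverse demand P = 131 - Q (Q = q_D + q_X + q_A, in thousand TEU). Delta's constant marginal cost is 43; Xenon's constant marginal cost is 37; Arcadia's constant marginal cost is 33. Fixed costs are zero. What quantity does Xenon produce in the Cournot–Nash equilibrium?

24

Delta's profit: π_D = (131 - Q)q_D - (43q_D). Setting ∂π_D/∂q_D = 0: 88 - 2q_D - (q_X + q_A) = 0.
Xenon's profit: π_X = (131 - Q)q_X - (37q_X). Setting ∂π_X/∂q_X = 0: 94 - 2q_X - (q_D + q_A) = 0.
Arcadia's profit: π_A = (131 - Q)q_A - (33q_A). Setting ∂π_A/∂q_A = 0: 98 - 2q_A - (q_D + q_X) = 0.
Adding the 3 conditions: 280 − 2Q − 2Q = 0, i.e. Q = 70.
Back-substituting: q_D = (88 − 70) = 18, q_X = (94 − 70) = 24, q_A = (98 − 70) = 28.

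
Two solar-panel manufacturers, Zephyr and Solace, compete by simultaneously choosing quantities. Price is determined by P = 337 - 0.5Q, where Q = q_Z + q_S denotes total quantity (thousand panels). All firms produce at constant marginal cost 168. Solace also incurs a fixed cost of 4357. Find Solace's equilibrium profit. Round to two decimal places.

A representative firm's profit is π_i = q_i(337 - 0.5Q) - 168q_i.
Setting ∂π_i/∂q_i = 0 with rivals' quantities fixed: 169 - q_i - (1/2)q_j = 0.
By symmetry each firm produces the same amount; substituting q_j = q_i yields q_i = 169/(3/2) = 338/3.
Price P = 337 - (1/2)·(676/3) = 673/3.
Solace's profit: (673/3 - 168)·(338/3) - 4357 = 1989.8889.

1989.89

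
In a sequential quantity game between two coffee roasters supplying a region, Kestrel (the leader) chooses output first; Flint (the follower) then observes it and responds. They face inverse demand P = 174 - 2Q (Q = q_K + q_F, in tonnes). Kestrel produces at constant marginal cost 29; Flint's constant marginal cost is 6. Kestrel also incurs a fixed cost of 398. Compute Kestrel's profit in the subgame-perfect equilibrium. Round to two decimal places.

532.25

Solve by backward induction. Given q_K, the follower Flint maximises π_F = (174 - 2q_K - 2q_F)q_F - 6q_F.
Setting the follower's marginal profit to zero, 168 - 2q_K - 4q_F = 0, i.e. q_F = (168 - 2q_K)/4.
The leader anticipates this reaction. Substituting into P = 174 - 2Q gives P = 90 - q_K, so π_K = (90 - q_K)q_K - 29q_K.
The leader's first-order condition 61 - 2q_K = 0 yields q_K = 61/2.
Then q_F = (168 - 2·(61/2))/4 = 107/4.
Price P = 174 - 2·(229/4) = 119/2.
Kestrel's profit: (119/2 - 29)·(61/2) - 398 = 532.2500.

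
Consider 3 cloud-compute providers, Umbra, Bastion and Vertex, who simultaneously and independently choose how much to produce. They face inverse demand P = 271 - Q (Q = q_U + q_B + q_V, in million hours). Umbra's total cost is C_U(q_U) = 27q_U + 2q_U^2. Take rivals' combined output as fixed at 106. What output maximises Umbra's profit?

With rivals' combined output fixed at 106, Umbra's profit is π_U = (271 - 106 - q_U)q_U - (27q_U + 2q_U²) = (165 - q_U)q_U - (27q_U + 2q_U²).
∂π_U/∂q_U = 138 - 6q_U = 0, so q_U = 23.

23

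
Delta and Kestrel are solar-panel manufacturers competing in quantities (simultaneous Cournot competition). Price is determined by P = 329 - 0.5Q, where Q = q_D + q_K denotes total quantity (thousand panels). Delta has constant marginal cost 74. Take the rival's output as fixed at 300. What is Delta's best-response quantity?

105

With the rival's output fixed at 300, Delta's profit is π_D = (329 - (1/2)·300 - (1/2)q_D)q_D - (74q_D) = (179 - (1/2)q_D)q_D - (74q_D).
∂π_D/∂q_D = 105 - q_D = 0, so q_D = 105.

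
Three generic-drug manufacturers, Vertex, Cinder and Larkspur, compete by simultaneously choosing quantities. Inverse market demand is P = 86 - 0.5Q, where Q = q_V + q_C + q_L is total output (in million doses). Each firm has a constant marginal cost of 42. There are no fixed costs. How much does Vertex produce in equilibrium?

22

A representative firm's profit is π_i = q_i(86 - 0.5Q) - 42q_i.
First-order condition (treating rivals' output as given): 44 - q_i - (1/2)·Σ_{j≠i} q_j = 0.
With identical firms every q_j equals q_i, so Σ_{j≠i} q_j = 2q_i and 44 = 2q_i, giving q_i = 22.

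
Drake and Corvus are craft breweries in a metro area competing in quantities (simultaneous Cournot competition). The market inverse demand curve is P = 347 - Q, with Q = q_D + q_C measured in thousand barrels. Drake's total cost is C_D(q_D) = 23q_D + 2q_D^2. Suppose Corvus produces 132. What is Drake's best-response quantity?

With the rival's output fixed at 132, Drake's profit is π_D = (347 - 132 - q_D)q_D - (23q_D + 2q_D²) = (215 - q_D)q_D - (23q_D + 2q_D²).
∂π_D/∂q_D = 192 - 6q_D = 0, so q_D = 32.

32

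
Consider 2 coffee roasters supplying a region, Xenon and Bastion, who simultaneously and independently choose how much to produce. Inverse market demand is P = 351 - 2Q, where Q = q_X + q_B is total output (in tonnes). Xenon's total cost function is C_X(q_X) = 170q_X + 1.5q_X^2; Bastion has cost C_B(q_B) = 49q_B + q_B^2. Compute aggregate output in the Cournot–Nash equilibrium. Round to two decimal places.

Xenon's profit: π_X = (351 - 2Q)q_X - (170q_X + (3/2)q_X²). Setting ∂π_X/∂q_X = 0: 181 - 7q_X - 2(q_B) = 0.
Bastion's profit: π_B = (351 - 2Q)q_B - (49q_B + q_B²). Setting ∂π_B/∂q_B = 0: 302 - 6q_B - 2(q_X) = 0.
Rearranging gives the reaction functions q_X = (181 - 2q_B)/7 and q_B = (302 - 2q_X)/6.
Substituting one into the other gives q_X = 241/19 and q_B = 876/19.
Total output Q = 241/19 + 876/19 = 1117/19.

58.79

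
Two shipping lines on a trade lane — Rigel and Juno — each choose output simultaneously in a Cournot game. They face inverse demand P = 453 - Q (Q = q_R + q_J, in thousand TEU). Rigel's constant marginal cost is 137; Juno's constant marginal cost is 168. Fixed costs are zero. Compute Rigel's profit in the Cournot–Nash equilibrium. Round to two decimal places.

13378.78

Rigel's profit: π_R = (453 - Q)q_R - (137q_R). Setting ∂π_R/∂q_R = 0: 316 - 2q_R - (q_J) = 0.
Juno's first-order condition: 285 - 2q_J - (q_R) = 0.
Best responses: q_R = (316 - q_J)/2, q_J = (285 - q_R)/2.
Substituting one into the other gives q_R = 347/3 and q_J = 254/3.
Price P = 453 - 601/3 = 758/3.
Rigel's profit: (758/3 - 137)·(347/3) = 13378.7778.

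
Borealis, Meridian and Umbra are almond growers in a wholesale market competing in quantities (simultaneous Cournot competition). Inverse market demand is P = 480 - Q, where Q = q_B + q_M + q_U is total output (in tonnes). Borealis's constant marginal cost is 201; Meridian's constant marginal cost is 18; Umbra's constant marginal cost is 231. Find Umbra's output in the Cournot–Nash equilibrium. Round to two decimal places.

Borealis's profit: π_B = (480 - Q)q_B - (201q_B). Setting ∂π_B/∂q_B = 0: 279 - 2q_B - (q_M + q_U) = 0.
Meridian's profit: π_M = (480 - Q)q_M - (18q_M). Setting ∂π_M/∂q_M = 0: 462 - 2q_M - (q_B + q_U) = 0.
Umbra's first-order condition: 249 - 2q_U - (q_B + q_M) = 0.
Summing all 3 equations gives 990 − 4Q = 0, hence Q = 495/2.
Back-substituting: q_B = (279 − 495/2) = 63/2, q_M = (462 − 495/2) = 429/2, q_U = (249 − 495/2) = 3/2.

1.50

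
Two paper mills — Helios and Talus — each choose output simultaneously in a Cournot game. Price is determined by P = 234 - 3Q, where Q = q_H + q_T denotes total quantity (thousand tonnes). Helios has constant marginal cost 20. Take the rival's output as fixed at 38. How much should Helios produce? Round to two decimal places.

16.67

With the rival's output fixed at 38, Helios's profit is π_H = (234 - 3·38 - 3q_H)q_H - (20q_H) = (120 - 3q_H)q_H - (20q_H).
∂π_H/∂q_H = 100 - 6q_H = 0, so q_H = 50/3.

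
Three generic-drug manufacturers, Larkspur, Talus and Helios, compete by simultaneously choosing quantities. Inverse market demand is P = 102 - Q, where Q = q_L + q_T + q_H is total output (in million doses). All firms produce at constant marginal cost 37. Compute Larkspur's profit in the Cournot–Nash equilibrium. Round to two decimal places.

Each firm earns π_i = (102 - Q)q_i - 37q_i.
First-order condition (treating rivals' output as given): 65 - 2q_i - Σ_{j≠i} q_j = 0.
With identical firms every q_j equals q_i, so Σ_{j≠i} q_j = 2q_i and 65 = 4q_i, giving q_i = 65/4.
Price P = 102 - 195/4 = 213/4.
Larkspur's profit: (213/4 - 37)·(65/4) = 264.0625.

264.06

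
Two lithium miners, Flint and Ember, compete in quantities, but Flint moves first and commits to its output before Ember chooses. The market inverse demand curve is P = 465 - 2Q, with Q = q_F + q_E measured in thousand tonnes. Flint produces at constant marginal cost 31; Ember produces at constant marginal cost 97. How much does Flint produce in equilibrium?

The follower Ember best-responds to any q_F: π_E = (465 - 2Q)q_E - 97q_E.
∂π_E/∂q_E = 368 - 2q_F - 4q_E = 0 gives the reaction function q_E = (368 - 2q_F)/4.
The leader anticipates this reaction. Substituting into P = 465 - 2Q gives P = 281 - q_F, so π_F = (281 - q_F)q_F - 31q_F.
The leader's first-order condition 250 - 2q_F = 0 yields q_F = 125.
Then q_E = (368 - 2·125)/4 = 59/2.

125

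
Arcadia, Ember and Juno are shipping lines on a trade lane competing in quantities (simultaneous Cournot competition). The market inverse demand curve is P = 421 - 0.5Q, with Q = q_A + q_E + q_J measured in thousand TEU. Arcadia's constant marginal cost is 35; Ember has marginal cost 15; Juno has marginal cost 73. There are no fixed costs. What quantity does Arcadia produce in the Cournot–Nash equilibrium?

202

Arcadia's profit: π_A = (421 - 0.5Q)q_A - (35q_A). Setting ∂π_A/∂q_A = 0: 386 - q_A - (1/2)(q_E + q_J) = 0.
Ember's profit: π_E = (421 - 0.5Q)q_E - (15q_E). Setting ∂π_E/∂q_E = 0: 406 - q_E - (1/2)(q_A + q_J) = 0.
Juno's profit: π_J = (421 - 0.5Q)q_J - (73q_J). Setting ∂π_J/∂q_J = 0: 348 - q_J - (1/2)(q_A + q_E) = 0.
Adding the 3 conditions: 1140 − Q − Q = 0, i.e. Q = 570.
Back-substituting: q_A = (386 − 285)/(1/2) = 202, q_E = (406 − 285)/(1/2) = 242, q_J = (348 − 285)/(1/2) = 126.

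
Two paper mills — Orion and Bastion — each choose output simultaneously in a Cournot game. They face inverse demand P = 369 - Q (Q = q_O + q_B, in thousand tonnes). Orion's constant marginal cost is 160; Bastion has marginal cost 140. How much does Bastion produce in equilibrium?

Orion's profit: π_O = (369 - Q)q_O - (160q_O). Setting ∂π_O/∂q_O = 0: 209 - 2q_O - (q_B) = 0.
Bastion's first-order condition: 229 - 2q_B - (q_O) = 0.
So q_O = (209 - q_B)/2 and q_B = (229 - q_O)/2.
Solving the pair: q_O = 63, q_B = 83.

83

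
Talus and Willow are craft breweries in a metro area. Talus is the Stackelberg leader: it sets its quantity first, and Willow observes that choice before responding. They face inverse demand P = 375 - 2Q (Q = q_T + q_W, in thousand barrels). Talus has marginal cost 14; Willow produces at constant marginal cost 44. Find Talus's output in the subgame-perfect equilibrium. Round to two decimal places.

97.75

The follower Willow best-responds to any q_T: π_W = (375 - 2Q)q_W - 44q_W.
Follower FOC: 331 - 2q_T - 4q_W = 0, so q_W(q_T) = (331 - 2q_T)/4.
Talus substitutes q_W(q_T) into its own profit: π_T = q_T(375 - 2q_T - (331 - 2q_T)/2) - 14q_T = (419/2 - q_T)q_T - 14q_T.
Leader FOC: 391/2 - 2q_T = 0, so q_T = 391/4.
Then q_W = (331 - 2·(391/4))/4 = 271/8.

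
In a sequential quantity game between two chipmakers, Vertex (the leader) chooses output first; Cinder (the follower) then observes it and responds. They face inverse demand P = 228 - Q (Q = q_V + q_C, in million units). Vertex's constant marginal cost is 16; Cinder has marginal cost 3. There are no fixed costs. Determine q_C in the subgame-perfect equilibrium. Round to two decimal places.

The follower Cinder best-responds to any q_V: π_C = (228 - Q)q_C - 3q_C.
∂π_C/∂q_C = 225 - q_V - 2q_C = 0 gives the reaction function q_C = (225 - q_V)/2.
The leader anticipates this reaction. Substituting into P = 228 - Q gives P = 231/2 - (1/2)q_V, so π_V = (231/2 - (1/2)q_V)q_V - 16q_V.
The leader's first-order condition 199/2 - q_V = 0 yields q_V = 199/2.
Then q_C = (225 - 199/2)/2 = 251/4.

62.75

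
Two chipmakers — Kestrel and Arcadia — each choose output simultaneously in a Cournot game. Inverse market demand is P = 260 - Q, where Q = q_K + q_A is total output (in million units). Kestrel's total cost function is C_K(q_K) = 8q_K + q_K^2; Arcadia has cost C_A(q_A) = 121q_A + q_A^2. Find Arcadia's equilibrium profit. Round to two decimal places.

821.48

Kestrel's profit: π_K = (260 - Q)q_K - (8q_K + q_K²). Setting ∂π_K/∂q_K = 0: 252 - 4q_K - (q_A) = 0.
Arcadia's profit: π_A = (260 - Q)q_A - (121q_A + q_A²). Setting ∂π_A/∂q_A = 0: 139 - 4q_A - (q_K) = 0.
Best responses: q_K = (252 - q_A)/4, q_A = (139 - q_K)/4.
Substituting one into the other gives q_K = 869/15 and q_A = 304/15.
Price P = 260 - 391/5 = 909/5.
Arcadia's profit: (909/5)·(304/15) - 121·(304/15) - (304/15)² = 821.4756.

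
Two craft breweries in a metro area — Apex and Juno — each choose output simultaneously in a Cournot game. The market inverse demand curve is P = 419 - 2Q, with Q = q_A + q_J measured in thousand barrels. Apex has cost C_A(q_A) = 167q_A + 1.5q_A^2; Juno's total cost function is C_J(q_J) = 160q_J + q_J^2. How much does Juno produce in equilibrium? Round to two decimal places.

34.45

Apex's profit: π_A = (419 - 2Q)q_A - (167q_A + (3/2)q_A²). Setting ∂π_A/∂q_A = 0: 252 - 7q_A - 2(q_J) = 0.
Juno's first-order condition: 259 - 6q_J - 2(q_A) = 0.
Rearranging gives the reaction functions q_A = (252 - 2q_J)/7 and q_J = (259 - 2q_A)/6.
Substituting one into the other gives q_A = 497/19 and q_J = 1309/38.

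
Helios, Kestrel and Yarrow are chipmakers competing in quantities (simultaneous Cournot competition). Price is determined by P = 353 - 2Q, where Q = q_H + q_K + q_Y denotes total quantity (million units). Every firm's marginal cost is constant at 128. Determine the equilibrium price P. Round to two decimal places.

184.25

A representative firm's profit is π_i = q_i(353 - 2Q) - 128q_i.
Setting ∂π_i/∂q_i = 0 with rivals' quantities fixed: 225 - 4q_i - 2·Σ_{j≠i} q_j = 0.
With identical firms every q_j equals q_i, so Σ_{j≠i} q_j = 2q_i and 225 = 8q_i, giving q_i = 225/8.
Total output Q = 675/8, so price P = 353 - 2·(675/8) = 737/4.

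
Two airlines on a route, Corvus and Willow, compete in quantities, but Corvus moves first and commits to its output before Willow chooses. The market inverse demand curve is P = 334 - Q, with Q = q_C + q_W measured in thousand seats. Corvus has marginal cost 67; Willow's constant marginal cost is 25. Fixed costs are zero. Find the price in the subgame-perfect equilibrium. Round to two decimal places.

The follower Willow best-responds to any q_C: π_W = (334 - Q)q_W - 25q_W.
Setting the follower's marginal profit to zero, 309 - q_C - 2q_W = 0, i.e. q_W = (309 - q_C)/2.
The leader anticipates this reaction. Substituting into P = 334 - Q gives P = 359/2 - (1/2)q_C, so π_C = (359/2 - (1/2)q_C)q_C - 67q_C.
The leader's first-order condition 225/2 - q_C = 0 yields q_C = 225/2.
Then q_W = (309 - 225/2)/2 = 393/4.
Total output Q = 843/4, so price P = 334 - 843/4 = 493/4.

123.25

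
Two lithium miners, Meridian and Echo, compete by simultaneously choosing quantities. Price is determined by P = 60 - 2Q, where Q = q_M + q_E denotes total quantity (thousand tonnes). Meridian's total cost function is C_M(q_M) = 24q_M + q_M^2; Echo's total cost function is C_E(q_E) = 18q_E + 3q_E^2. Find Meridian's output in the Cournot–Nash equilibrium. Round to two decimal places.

4.93

Meridian's profit: π_M = (60 - 2Q)q_M - (24q_M + q_M²). Setting ∂π_M/∂q_M = 0: 36 - 6q_M - 2(q_E) = 0.
Echo's profit: π_E = (60 - 2Q)q_E - (18q_E + 3q_E²). Setting ∂π_E/∂q_E = 0: 42 - 10q_E - 2(q_M) = 0.
Rearranging gives the reaction functions q_M = (36 - 2q_E)/6 and q_E = (42 - 2q_M)/10.
Substituting one into the other gives q_M = 69/14 and q_E = 45/14.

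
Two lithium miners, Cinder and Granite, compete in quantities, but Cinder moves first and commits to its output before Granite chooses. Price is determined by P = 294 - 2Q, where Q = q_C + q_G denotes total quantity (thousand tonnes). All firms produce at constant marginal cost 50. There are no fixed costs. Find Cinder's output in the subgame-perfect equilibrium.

61

Solve by backward induction. Given q_C, the follower Granite maximises π_G = (294 - 2q_C - 2q_G)q_G - 50q_G.
Setting the follower's marginal profit to zero, 244 - 2q_C - 4q_G = 0, i.e. q_G = (244 - 2q_C)/4.
The leader anticipates this reaction. Substituting into P = 294 - 2Q gives P = 172 - q_C, so π_C = (172 - q_C)q_C - 50q_C.
The leader's first-order condition 122 - 2q_C = 0 yields q_C = 61.
Then q_G = (244 - 2·61)/4 = 61/2.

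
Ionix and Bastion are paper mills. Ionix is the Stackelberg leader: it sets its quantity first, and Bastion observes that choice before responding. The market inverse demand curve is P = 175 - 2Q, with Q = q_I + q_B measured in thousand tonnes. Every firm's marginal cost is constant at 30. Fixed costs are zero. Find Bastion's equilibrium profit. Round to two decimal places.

657.03

The follower Bastion best-responds to any q_I: π_B = (175 - 2Q)q_B - 30q_B.
Setting the follower's marginal profit to zero, 145 - 2q_I - 4q_B = 0, i.e. q_B = (145 - 2q_I)/4.
The leader anticipates this reaction. Substituting into P = 175 - 2Q gives P = 205/2 - q_I, so π_I = (205/2 - q_I)q_I - 30q_I.
Leader FOC: 145/2 - 2q_I = 0, so q_I = 145/4.
Then q_B = (145 - 2·(145/4))/4 = 145/8.
Price P = 175 - 2·(435/8) = 265/4.
Bastion's profit: (265/4 - 30)·(145/8) = 657.0313.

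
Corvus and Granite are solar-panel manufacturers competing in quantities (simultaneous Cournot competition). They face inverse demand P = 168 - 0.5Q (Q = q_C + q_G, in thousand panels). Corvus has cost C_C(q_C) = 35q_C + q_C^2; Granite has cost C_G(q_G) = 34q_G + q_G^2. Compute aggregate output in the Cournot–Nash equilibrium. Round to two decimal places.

Corvus's profit: π_C = (168 - 0.5Q)q_C - (35q_C + q_C²). Setting ∂π_C/∂q_C = 0: 133 - 3q_C - (1/2)(q_G) = 0.
Granite's first-order condition: 134 - 3q_G - (1/2)(q_C) = 0.
Rearranging gives the reaction functions q_C = (133 - (1/2)q_G)/3 and q_G = (134 - (1/2)q_C)/3.
Solving the pair: q_C = 1328/35, q_G = 1342/35.
Total output Q = 1328/35 + 1342/35 = 534/7.

76.29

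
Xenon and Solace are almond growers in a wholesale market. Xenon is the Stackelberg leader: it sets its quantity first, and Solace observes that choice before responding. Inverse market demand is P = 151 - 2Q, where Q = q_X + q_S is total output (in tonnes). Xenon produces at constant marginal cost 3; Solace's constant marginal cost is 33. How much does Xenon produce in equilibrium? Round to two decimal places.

44.50

Solve by backward induction. Given q_X, the follower Solace maximises π_S = (151 - 2q_X - 2q_S)q_S - 33q_S.
Follower FOC: 118 - 2q_X - 4q_S = 0, so q_S(q_X) = (118 - 2q_X)/4.
The leader anticipates this reaction. Substituting into P = 151 - 2Q gives P = 92 - q_X, so π_X = (92 - q_X)q_X - 3q_X.
Maximising: ∂π_X/∂q_X = 89 - 2q_X = 0, giving q_X = 89/2.
Then q_S = (118 - 2·(89/2))/4 = 29/4.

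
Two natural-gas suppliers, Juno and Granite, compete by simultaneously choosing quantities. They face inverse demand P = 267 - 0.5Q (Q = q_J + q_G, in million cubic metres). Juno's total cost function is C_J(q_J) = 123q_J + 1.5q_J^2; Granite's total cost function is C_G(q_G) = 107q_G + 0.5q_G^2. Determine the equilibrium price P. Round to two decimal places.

Juno's profit: π_J = (267 - 0.5Q)q_J - (123q_J + (3/2)q_J²). Setting ∂π_J/∂q_J = 0: 144 - 4q_J - (1/2)(q_G) = 0.
Granite's profit: π_G = (267 - 0.5Q)q_G - (107q_G + (1/2)q_G²). Setting ∂π_G/∂q_G = 0: 160 - 2q_G - (1/2)(q_J) = 0.
Best responses: q_J = (144 - (1/2)q_G)/4, q_G = (160 - (1/2)q_J)/2.
Substituting one into the other gives q_J = 832/31 and q_G = 73.2903.
Total output Q = 100.1290, so price P = 267 - (1/2)·100.1290 = 216.9355.

216.94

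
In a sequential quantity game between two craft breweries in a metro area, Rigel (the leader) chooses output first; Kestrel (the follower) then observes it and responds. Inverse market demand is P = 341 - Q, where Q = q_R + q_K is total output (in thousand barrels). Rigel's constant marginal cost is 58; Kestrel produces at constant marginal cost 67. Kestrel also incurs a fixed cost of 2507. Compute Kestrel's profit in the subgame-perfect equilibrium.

The follower Kestrel best-responds to any q_R: π_K = (341 - Q)q_K - 67q_K.
Follower FOC: 274 - q_R - 2q_K = 0, so q_K(q_R) = (274 - q_R)/2.
The leader anticipates this reaction. Substituting into P = 341 - Q gives P = 204 - (1/2)q_R, so π_R = (204 - (1/2)q_R)q_R - 58q_R.
The leader's first-order condition 146 - q_R = 0 yields q_R = 146.
Then q_K = (274 - 146)/2 = 64.
Price P = 341 - 210 = 131.
Kestrel's profit: (131 - 67)·64 - 2507 = 1589.

1589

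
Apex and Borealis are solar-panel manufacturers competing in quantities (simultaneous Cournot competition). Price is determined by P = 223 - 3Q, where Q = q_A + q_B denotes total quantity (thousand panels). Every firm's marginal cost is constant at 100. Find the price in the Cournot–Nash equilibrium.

Each firm earns π_i = (223 - 3Q)q_i - 100q_i.
Setting ∂π_i/∂q_i = 0 with rivals' quantities fixed: 123 - 6q_i - 3q_j = 0.
With identical firms every q_j equals q_i, so q_j = q_i and 123 = 9q_i, giving q_i = 41/3.
Total output Q = 82/3, so price P = 223 - 3·(82/3) = 141.

141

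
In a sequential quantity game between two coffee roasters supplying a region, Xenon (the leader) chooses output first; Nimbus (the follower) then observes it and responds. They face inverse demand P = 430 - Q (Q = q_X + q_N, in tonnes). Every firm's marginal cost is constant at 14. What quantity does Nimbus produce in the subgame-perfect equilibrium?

Solve by backward induction. Given q_X, the follower Nimbus maximises π_N = (430 - q_X - q_N)q_N - 14q_N.
Follower FOC: 416 - q_X - 2q_N = 0, so q_N(q_X) = (416 - q_X)/2.
Xenon substitutes q_N(q_X) into its own profit: π_X = q_X(430 - q_X - (416 - q_X)/2) - 14q_X = (222 - (1/2)q_X)q_X - 14q_X.
Leader FOC: 208 - q_X = 0, so q_X = 208.
Then q_N = (416 - 208)/2 = 104.

104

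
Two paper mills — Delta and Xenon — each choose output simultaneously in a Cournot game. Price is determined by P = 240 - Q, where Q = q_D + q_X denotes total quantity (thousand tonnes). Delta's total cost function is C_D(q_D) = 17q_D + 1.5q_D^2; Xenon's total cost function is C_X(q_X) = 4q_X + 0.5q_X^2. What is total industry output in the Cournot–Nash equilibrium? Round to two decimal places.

99.29

Delta's profit: π_D = (240 - Q)q_D - (17q_D + (3/2)q_D²). Setting ∂π_D/∂q_D = 0: 223 - 5q_D - (q_X) = 0.
Xenon's first-order condition: 236 - 3q_X - (q_D) = 0.
Best responses: q_D = (223 - q_X)/5, q_X = (236 - q_D)/3.
Solving the pair: q_D = 433/14, q_X = 957/14.
Total output Q = 433/14 + 957/14 = 695/7.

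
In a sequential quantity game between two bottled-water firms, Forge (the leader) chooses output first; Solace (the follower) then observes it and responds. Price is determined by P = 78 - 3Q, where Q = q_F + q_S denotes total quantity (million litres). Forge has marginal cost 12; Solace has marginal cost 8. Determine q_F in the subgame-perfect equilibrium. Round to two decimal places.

10.33

Solve by backward induction. Given q_F, the follower Solace maximises π_S = (78 - 3q_F - 3q_S)q_S - 8q_S.
∂π_S/∂q_S = 70 - 3q_F - 6q_S = 0 gives the reaction function q_S = (70 - 3q_F)/6.
The leader anticipates this reaction. Substituting into P = 78 - 3Q gives P = 43 - (3/2)q_F, so π_F = (43 - (3/2)q_F)q_F - 12q_F.
Leader FOC: 31 - 3q_F = 0, so q_F = 31/3.
Then q_S = (70 - 3·(31/3))/6 = 13/2.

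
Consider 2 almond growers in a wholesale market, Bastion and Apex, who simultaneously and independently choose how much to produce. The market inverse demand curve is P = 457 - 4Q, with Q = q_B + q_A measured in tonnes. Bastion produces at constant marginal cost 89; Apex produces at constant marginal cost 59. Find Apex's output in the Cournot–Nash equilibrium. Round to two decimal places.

35.67

Bastion's profit: π_B = (457 - 4Q)q_B - (89q_B). Setting ∂π_B/∂q_B = 0: 368 - 8q_B - 4(q_A) = 0.
Apex's profit: π_A = (457 - 4Q)q_A - (59q_A). Setting ∂π_A/∂q_A = 0: 398 - 8q_A - 4(q_B) = 0.
Rearranging gives the reaction functions q_B = (368 - 4q_A)/8 and q_A = (398 - 4q_B)/8.
Substituting one into the other gives q_B = 169/6 and q_A = 107/3.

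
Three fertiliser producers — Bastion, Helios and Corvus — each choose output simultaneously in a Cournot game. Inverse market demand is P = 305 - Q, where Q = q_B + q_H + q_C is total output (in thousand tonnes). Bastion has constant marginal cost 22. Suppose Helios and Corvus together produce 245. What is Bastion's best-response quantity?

19

With rivals' combined output fixed at 245, Bastion's profit is π_B = (305 - 245 - q_B)q_B - (22q_B) = (60 - q_B)q_B - (22q_B).
∂π_B/∂q_B = 38 - 2q_B = 0, so q_B = 19.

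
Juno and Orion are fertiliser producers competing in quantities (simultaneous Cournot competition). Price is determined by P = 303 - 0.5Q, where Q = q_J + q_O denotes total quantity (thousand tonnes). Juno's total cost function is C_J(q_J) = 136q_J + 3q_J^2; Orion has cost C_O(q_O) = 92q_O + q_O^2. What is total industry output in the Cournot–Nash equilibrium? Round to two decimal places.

Juno's profit: π_J = (303 - 0.5Q)q_J - (136q_J + 3q_J²). Setting ∂π_J/∂q_J = 0: 167 - 7q_J - (1/2)(q_O) = 0.
Orion's first-order condition: 211 - 3q_O - (1/2)(q_J) = 0.
Rearranging gives the reaction functions q_J = (167 - (1/2)q_O)/7 and q_O = (211 - (1/2)q_J)/3.
Solving the pair: q_J = 1582/83, q_O = 67.1566.
Total output Q = 1582/83 + 67.1566 = 86.2169.

86.22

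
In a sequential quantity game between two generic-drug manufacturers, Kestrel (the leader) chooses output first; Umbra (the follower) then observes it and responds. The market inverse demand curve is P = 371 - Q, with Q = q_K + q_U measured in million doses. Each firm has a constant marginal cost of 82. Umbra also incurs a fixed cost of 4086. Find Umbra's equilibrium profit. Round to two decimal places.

The follower Umbra best-responds to any q_K: π_U = (371 - Q)q_U - 82q_U.
Follower FOC: 289 - q_K - 2q_U = 0, so q_U(q_K) = (289 - q_K)/2.
Kestrel substitutes q_U(q_K) into its own profit: π_K = q_K(371 - q_K - (289 - q_K)/2) - 82q_K = (453/2 - (1/2)q_K)q_K - 82q_K.
The leader's first-order condition 289/2 - q_K = 0 yields q_K = 289/2.
Then q_U = (289 - 289/2)/2 = 289/4.
Price P = 371 - 867/4 = 617/4.
Umbra's profit: (617/4 - 82)·(289/4) - 4086 = 1134.0625.

1134.06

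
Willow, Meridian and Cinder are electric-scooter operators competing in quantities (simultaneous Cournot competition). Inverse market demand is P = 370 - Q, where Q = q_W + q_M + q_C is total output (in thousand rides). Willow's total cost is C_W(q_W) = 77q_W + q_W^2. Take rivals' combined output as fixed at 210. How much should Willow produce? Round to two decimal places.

20.75

With rivals' combined output fixed at 210, Willow's profit is π_W = (370 - 210 - q_W)q_W - (77q_W + q_W²) = (160 - q_W)q_W - (77q_W + q_W²).
∂π_W/∂q_W = 83 - 4q_W = 0, so q_W = 83/4.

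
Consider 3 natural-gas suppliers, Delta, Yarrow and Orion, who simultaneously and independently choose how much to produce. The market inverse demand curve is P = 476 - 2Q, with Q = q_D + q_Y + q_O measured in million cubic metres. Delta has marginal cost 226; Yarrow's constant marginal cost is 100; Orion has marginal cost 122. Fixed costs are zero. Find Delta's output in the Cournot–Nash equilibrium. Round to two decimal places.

Delta's profit: π_D = (476 - 2Q)q_D - (226q_D). Setting ∂π_D/∂q_D = 0: 250 - 4q_D - 2(q_Y + q_O) = 0.
Yarrow's profit: π_Y = (476 - 2Q)q_Y - (100q_Y). Setting ∂π_Y/∂q_Y = 0: 376 - 4q_Y - 2(q_D + q_O) = 0.
Orion's profit: π_O = (476 - 2Q)q_O - (122q_O). Setting ∂π_O/∂q_O = 0: 354 - 4q_O - 2(q_D + q_Y) = 0.
Summing all 3 equations gives 980 − 8Q = 0, hence Q = 245/2.
Back-substituting: q_D = (250 − 245)/2 = 5/2, q_Y = (376 − 245)/2 = 131/2, q_O = (354 − 245)/2 = 109/2.

2.50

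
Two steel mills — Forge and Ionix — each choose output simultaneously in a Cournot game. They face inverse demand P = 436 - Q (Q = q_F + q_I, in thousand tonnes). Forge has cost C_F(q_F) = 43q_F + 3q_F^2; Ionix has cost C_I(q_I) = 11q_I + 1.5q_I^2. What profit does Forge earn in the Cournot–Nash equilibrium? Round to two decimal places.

Forge's profit: π_F = (436 - Q)q_F - (43q_F + 3q_F²). Setting ∂π_F/∂q_F = 0: 393 - 8q_F - (q_I) = 0.
Ionix's profit: π_I = (436 - Q)q_I - (11q_I + (3/2)q_I²). Setting ∂π_I/∂q_I = 0: 425 - 5q_I - (q_F) = 0.
Rearranging gives the reaction functions q_F = (393 - q_I)/8 and q_I = (425 - q_F)/5.
Substituting one into the other gives q_F = 1540/39 and q_I = 77.1026.
Price P = 436 - 116.5897 = 319.4103.
Forge's profit: 319.4103·(1540/39) - 43·(1540/39) - 3(1540/39)² = 6236.9494.

6236.95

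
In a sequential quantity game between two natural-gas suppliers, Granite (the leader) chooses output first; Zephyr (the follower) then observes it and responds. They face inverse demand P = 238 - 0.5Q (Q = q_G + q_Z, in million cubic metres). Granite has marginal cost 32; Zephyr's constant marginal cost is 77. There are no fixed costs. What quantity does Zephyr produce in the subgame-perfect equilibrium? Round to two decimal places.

Solve by backward induction. Given q_G, the follower Zephyr maximises π_Z = (238 - (1/2)q_G - (1/2)q_Z)q_Z - 77q_Z.
Follower FOC: 161 - (1/2)q_G - q_Z = 0, so q_Z(q_G) = (161 - (1/2)q_G).
Granite substitutes q_Z(q_G) into its own profit: π_G = q_G(238 - (1/2)q_G - (161 - (1/2)q_G)/2) - 32q_G = (315/2 - (1/4)q_G)q_G - 32q_G.
The leader's first-order condition 251/2 - (1/2)q_G = 0 yields q_G = 251.
Then q_Z = (161 - (1/2)·251) = 71/2.

35.50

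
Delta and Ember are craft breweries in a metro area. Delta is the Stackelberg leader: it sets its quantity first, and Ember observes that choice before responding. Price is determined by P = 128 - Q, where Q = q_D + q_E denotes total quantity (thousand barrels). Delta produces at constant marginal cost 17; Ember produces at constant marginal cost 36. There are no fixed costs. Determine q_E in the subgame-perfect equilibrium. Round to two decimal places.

13.50

Solve by backward induction. Given q_D, the follower Ember maximises π_E = (128 - q_D - q_E)q_E - 36q_E.
Setting the follower's marginal profit to zero, 92 - q_D - 2q_E = 0, i.e. q_E = (92 - q_D)/2.
Delta substitutes q_E(q_D) into its own profit: π_D = q_D(128 - q_D - (92 - q_D)/2) - 17q_D = (82 - (1/2)q_D)q_D - 17q_D.
The leader's first-order condition 65 - q_D = 0 yields q_D = 65.
Then q_E = (92 - 65)/2 = 27/2.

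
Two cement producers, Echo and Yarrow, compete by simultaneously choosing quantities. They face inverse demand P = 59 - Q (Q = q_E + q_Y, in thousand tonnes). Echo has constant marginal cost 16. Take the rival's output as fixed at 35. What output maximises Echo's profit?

With the rival's output fixed at 35, Echo's profit is π_E = (59 - 35 - q_E)q_E - (16q_E) = (24 - q_E)q_E - (16q_E).
∂π_E/∂q_E = 8 - 2q_E = 0, so q_E = 4.

4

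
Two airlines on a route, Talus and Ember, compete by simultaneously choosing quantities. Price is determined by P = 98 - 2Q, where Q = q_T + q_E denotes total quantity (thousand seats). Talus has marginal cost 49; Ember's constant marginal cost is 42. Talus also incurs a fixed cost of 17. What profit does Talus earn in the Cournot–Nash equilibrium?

Talus's profit: π_T = (98 - 2Q)q_T - (49q_T). Setting ∂π_T/∂q_T = 0: 49 - 4q_T - 2(q_E) = 0.
Ember's profit: π_E = (98 - 2Q)q_E - (42q_E). Setting ∂π_E/∂q_E = 0: 56 - 4q_E - 2(q_T) = 0.
So q_T = (49 - 2q_E)/4 and q_E = (56 - 2q_T)/4.
Substituting one into the other gives q_T = 7 and q_E = 21/2.
Price P = 98 - 2·(35/2) = 63.
Talus's profit: (63 - 49)·7 - 17 = 81.

81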